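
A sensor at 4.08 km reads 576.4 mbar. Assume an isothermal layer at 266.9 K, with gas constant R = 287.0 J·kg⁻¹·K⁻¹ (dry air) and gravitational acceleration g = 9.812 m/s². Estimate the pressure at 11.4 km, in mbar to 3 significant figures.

Scale height: H = RT/g = 287.0 × 266.9 / 9.812 = 7806.8 m.
Between two levels, P₂ = P₁ exp(−Δz/H) with Δz = z₂ − z₁.
Δz = 11400 − 4080.0 = 7320.0 m; Δz/H = 7320.0/7806.8 = 0.93764.
P₂ = 576.4 × exp(−0.93764) = 576.4 × 0.39155 = 225.69 mbar.

P ≈ 226 mbar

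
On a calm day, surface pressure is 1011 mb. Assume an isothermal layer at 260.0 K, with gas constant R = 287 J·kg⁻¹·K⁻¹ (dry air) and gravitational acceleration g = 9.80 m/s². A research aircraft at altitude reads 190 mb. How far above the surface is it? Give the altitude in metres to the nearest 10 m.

Scale height: H = RT/g = 287 × 260.0 / 9.80 = 7614.3 m.
Invert the barometric formula: z = H ln(P₀/P).
P₀/P = 1011/190 = 5.3211; ln(5.3211) = 1.6717.
z = 7614.3 × 1.6717 = 12729 m.

z ≈ 12730 m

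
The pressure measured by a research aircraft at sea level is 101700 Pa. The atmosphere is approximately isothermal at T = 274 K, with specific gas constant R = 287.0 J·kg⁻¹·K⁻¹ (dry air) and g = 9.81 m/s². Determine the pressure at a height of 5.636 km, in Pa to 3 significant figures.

Scale height: H = RT/g = 287.0 × 274 / 9.81 = 8016.1 m.
Barometric formula: P = P₀ exp(−z/H).
z/H = 5636.0/8016.1 = 0.70309; exp(−0.70309) = 0.49505.
P = 101700 × 0.49505 = 50347 Pa.

P ≈ 50300 Pa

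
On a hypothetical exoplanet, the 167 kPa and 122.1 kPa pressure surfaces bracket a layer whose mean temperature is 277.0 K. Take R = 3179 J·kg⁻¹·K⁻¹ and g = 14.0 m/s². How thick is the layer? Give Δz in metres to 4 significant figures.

Hypsometric equation: Δz = (R T̄/g) ln(P₁/P₂).
R T̄/g = 3179 × 277.0 / 14.0 = 62899 m.
ln(167/122.1) = ln(1.3677) = 0.31313.
Δz = 62899 × 0.31313 = 19696 m.

Δz ≈ 19700 m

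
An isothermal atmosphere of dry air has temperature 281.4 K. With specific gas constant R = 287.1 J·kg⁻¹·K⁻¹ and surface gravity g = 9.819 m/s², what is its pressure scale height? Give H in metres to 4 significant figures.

H ≈ 8228 m

The scale height of an isothermal atmosphere is H = RT/g.
H = 287.1 × 281.4 / 9.819 = 80790/9.819 = 8227.9 m.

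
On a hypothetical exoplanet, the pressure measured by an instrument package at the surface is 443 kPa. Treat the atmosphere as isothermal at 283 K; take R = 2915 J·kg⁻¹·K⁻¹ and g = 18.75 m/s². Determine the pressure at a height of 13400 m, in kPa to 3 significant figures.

P ≈ 327 kPa

Scale height: H = RT/g = 2915 × 283 / 18.75 = 43997 m.
Barometric formula: P = P₀ exp(−z/H).
z/H = 13400/43997 = 0.30457; exp(−0.30457) = 0.73744.
P = 443 × 0.73744 = 326.69 kPa.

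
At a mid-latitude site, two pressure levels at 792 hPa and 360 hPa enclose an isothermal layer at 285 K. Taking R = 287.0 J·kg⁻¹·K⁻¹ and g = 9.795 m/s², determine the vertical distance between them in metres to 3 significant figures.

Δz ≈ 6580 m

Hypsometric equation: Δz = (R T̄/g) ln(P₁/P₂).
R T̄/g = 287.0 × 285 / 9.795 = 8350.7 m.
ln(792/360) = ln(2.2000) = 0.78846.
Δz = 8350.7 × 0.78846 = 6584.2 m.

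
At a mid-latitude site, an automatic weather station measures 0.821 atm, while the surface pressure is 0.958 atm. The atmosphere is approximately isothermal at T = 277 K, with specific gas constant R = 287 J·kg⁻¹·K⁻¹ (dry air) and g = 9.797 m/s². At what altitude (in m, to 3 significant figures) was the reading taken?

z ≈ 1250 m

Scale height: H = RT/g = 287 × 277 / 9.797 = 8114.6 m.
Invert the barometric formula: z = H ln(P₀/P).
P₀/P = 0.958/0.821 = 1.1669; ln(1.1669) = 0.15435.
z = 8114.6 × 0.15435 = 1252.5 m.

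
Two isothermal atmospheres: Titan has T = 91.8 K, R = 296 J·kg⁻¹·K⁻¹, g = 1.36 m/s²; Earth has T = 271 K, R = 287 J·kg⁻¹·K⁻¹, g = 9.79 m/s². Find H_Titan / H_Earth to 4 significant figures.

H_Titan/H_Earth ≈ 2.515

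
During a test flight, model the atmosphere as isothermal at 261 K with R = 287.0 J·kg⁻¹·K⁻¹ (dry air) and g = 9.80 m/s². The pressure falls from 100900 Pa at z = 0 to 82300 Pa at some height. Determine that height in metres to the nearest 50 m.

Scale height: H = RT/g = 287.0 × 261 / 9.80 = 7643.6 m.
Invert the barometric formula: z = H ln(P₀/P).
P₀/P = 100900/82300 = 1.2260; ln(1.2260) = 0.20376.
z = 7643.6 × 0.20376 = 1557.5 m.

z ≈ 1550 m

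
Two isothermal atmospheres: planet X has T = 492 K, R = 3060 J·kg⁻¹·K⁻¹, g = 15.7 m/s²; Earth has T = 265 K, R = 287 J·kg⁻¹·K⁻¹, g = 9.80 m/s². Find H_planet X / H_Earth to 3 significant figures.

H_planet X/H_Earth ≈ 12.4

H = RT/g for each body.
H_planet X = 3060 × 492 / 15.7 = 95893 m.
H_Earth = 287 × 265 / 9.80 = 7760.7 m.
H_planet X/H_Earth = 95893/7760.7 = 12.356.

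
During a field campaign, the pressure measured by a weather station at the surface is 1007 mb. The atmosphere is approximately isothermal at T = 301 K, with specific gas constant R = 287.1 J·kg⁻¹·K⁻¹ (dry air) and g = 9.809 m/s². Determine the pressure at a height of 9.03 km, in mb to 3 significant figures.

Scale height: H = RT/g = 287.1 × 301 / 9.809 = 8810.0 m.
Barometric formula: P = P₀ exp(−z/H).
z/H = 9030.0/8810.0 = 1.0250; exp(−1.0250) = 0.35880.
P = 1007 × 0.35880 = 361.31 mb.

P ≈ 361 mb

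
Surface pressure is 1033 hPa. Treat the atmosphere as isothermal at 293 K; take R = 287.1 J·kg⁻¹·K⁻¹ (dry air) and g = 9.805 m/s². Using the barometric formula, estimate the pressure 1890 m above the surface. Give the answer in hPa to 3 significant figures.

P ≈ 829 hPa

Scale height: H = RT/g = 287.1 × 293 / 9.805 = 8579.3 m.
Barometric formula: P = P₀ exp(−z/H).
z/H = 1890.0/8579.3 = 0.22030; exp(−0.22030) = 0.80228.
P = 1033 × 0.80228 = 828.76 hPa.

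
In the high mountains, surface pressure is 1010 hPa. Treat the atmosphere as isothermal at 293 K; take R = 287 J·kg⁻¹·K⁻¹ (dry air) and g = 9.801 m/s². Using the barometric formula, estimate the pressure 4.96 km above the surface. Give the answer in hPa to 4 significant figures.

P ≈ 566.6 hPa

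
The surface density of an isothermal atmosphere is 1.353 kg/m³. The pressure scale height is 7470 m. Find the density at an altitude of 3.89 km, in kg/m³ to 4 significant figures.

ρ ≈ 0.8038 kg/m³

In an isothermal atmosphere, density decays like pressure: ρ = ρ₀ exp(−z/H).
z/H = 3890.0/7470.0 = 0.52075; exp(−0.52075) = 0.59407.
ρ = 1.353 × 0.59407 = 0.80378 kg/m³.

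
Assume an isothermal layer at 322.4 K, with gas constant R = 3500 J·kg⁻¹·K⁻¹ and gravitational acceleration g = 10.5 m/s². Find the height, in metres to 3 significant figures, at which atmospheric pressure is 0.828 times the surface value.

z ≈ 20300 m

Scale height: H = RT/g = 3500 × 322.4 / 10.5 = 107470 m.
Set P/P₀ = exp(−z/H) = 0.828, so z = −H ln(0.828).
−ln(0.828) = 0.18874; z = 107470 × 0.18874 = 20284 m.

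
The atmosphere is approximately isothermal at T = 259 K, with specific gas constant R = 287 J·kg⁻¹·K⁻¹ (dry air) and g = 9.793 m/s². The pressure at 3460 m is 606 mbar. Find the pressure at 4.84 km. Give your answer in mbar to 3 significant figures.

Scale height: H = RT/g = 287 × 259 / 9.793 = 7590.4 m.
Between two levels, P₂ = P₁ exp(−Δz/H) with Δz = z₂ − z₁.
Δz = 4840.0 − 3460.0 = 1380.0 m; Δz/H = 1380.0/7590.4 = 0.18181.
P₂ = 606 × exp(−0.18181) = 606 × 0.83376 = 505.26 mbar.

P ≈ 505 mbar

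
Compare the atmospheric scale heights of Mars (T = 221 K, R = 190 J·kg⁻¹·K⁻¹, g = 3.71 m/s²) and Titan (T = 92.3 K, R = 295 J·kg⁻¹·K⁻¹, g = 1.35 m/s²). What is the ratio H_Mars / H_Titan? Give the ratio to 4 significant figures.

H_Mars/H_Titan ≈ 0.5612

H = RT/g for each body.
H_Mars = 190 × 221 / 3.71 = 11318 m.
H_Titan = 295 × 92.3 / 1.35 = 20169 m.
H_Mars/H_Titan = 11318/20169 = 0.56116.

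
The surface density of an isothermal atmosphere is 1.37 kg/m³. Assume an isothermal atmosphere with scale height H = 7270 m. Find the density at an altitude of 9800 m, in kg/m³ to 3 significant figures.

ρ ≈ 0.356 kg/m³

In an isothermal atmosphere, density decays like pressure: ρ = ρ₀ exp(−z/H).
z/H = 9800.0/7270.0 = 1.3480; exp(−1.3480) = 0.25976.
ρ = 1.37 × 0.25976 = 0.35587 kg/m³.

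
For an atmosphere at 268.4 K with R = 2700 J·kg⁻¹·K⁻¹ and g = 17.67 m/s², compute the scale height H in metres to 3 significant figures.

H ≈ 41000 m

The scale height of an isothermal atmosphere is H = RT/g.
H = 2700 × 268.4 / 17.67 = 724680/17.67 = 41012 m.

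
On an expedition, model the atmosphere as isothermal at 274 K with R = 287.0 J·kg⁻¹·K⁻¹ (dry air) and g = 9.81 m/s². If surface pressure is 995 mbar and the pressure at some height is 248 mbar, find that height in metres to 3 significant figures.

Scale height: H = RT/g = 287.0 × 274 / 9.81 = 8016.1 m.
Invert the barometric formula: z = H ln(P₀/P).
P₀/P = 995/248 = 4.0121; ln(4.0121) = 1.3893.
z = 8016.1 × 1.3893 = 11137 m.

z ≈ 11100 m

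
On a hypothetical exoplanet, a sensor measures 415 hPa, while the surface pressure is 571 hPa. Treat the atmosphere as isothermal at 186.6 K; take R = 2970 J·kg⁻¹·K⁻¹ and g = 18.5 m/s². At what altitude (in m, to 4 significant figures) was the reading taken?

z ≈ 9560 m

Scale height: H = RT/g = 2970 × 186.6 / 18.5 = 29957 m.
Invert the barometric formula: z = H ln(P₀/P).
P₀/P = 571/415 = 1.3759; ln(1.3759) = 0.31911.
z = 29957 × 0.31911 = 9559.6 m.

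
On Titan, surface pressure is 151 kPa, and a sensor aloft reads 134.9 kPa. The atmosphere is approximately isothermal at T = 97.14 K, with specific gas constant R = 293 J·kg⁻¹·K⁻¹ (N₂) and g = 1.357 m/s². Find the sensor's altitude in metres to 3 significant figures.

Scale height: H = RT/g = 293 × 97.14 / 1.357 = 20974 m.
Invert the barometric formula: z = H ln(P₀/P).
P₀/P = 151/134.9 = 1.1193; ln(1.1193) = 0.11270.
z = 20974 × 0.11270 = 2363.8 m.

z ≈ 2360 m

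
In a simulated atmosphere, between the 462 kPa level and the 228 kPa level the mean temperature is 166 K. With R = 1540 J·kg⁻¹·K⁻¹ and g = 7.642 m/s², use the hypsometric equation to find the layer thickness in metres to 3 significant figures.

Δz ≈ 23600 m

Hypsometric equation: Δz = (R T̄/g) ln(P₁/P₂).
R T̄/g = 1540 × 166 / 7.642 = 33452 m.
ln(462/228) = ln(2.0263) = 0.70621.
Δz = 33452 × 0.70621 = 23624 m.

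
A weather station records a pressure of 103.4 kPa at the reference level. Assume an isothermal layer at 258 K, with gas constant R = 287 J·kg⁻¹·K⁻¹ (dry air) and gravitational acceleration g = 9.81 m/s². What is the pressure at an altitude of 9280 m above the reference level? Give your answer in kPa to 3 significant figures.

Scale height: H = RT/g = 287 × 258 / 9.81 = 7548.0 m.
Barometric formula: P = P₀ exp(−z/H).
z/H = 9280.0/7548.0 = 1.2295; exp(−1.2295) = 0.29244.
P = 103.4 × 0.29244 = 30.238 kPa.

P ≈ 30.2 kPa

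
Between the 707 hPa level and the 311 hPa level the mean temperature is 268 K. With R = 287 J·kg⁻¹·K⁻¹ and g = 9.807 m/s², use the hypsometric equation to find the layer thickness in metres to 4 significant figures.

Hypsometric equation: Δz = (R T̄/g) ln(P₁/P₂).
R T̄/g = 287 × 268 / 9.807 = 7843.0 m.
ln(707/311) = ln(2.2733) = 0.82123.
Δz = 7843.0 × 0.82123 = 6440.9 m.

Δz ≈ 6441 m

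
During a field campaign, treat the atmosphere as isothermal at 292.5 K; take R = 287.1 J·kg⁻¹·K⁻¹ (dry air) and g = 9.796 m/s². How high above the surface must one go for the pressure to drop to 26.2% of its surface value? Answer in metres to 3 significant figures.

Scale height: H = RT/g = 287.1 × 292.5 / 9.796 = 8572.6 m.
Set P/P₀ = exp(−z/H) = 0.262, so z = −H ln(0.262).
−ln(0.262) = 1.3394; z = 8572.6 × 1.3394 = 11482 m.

z ≈ 11500 m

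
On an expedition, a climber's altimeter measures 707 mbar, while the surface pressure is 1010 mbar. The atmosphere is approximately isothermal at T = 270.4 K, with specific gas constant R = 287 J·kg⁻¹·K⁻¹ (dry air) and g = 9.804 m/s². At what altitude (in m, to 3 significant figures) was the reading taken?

z ≈ 2820 m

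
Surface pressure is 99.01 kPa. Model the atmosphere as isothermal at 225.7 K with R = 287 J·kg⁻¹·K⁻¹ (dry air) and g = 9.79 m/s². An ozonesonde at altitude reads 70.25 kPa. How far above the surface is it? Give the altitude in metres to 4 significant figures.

z ≈ 2271 m

Scale height: H = RT/g = 287 × 225.7 / 9.79 = 6616.5 m.
Invert the barometric formula: z = H ln(P₀/P).
P₀/P = 99.01/70.25 = 1.4094; ln(1.4094) = 0.34316.
z = 6616.5 × 0.34316 = 2270.5 m.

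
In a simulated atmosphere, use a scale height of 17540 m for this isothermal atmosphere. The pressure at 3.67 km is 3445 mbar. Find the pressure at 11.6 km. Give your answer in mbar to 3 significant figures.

Between two levels, P₂ = P₁ exp(−Δz/H) with Δz = z₂ − z₁.
Δz = 11600 − 3670.0 = 7930.0 m; Δz/H = 7930.0/17540 = 0.45211.
P₂ = 3445 × exp(−0.45211) = 3445 × 0.63628 = 2192.0 mbar.

P ≈ 2190 mbar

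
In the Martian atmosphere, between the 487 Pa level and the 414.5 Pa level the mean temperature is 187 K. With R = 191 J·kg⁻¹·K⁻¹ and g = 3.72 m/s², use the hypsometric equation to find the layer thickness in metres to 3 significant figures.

Δz ≈ 1550 m

Hypsometric equation: Δz = (R T̄/g) ln(P₁/P₂).
R T̄/g = 191 × 187 / 3.72 = 9601.3 m.
ln(487/414.5) = ln(1.1749) = 0.16118.
Δz = 9601.3 × 0.16118 = 1547.5 m.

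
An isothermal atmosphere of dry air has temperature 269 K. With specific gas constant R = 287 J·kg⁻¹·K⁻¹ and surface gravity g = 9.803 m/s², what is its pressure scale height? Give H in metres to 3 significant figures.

The scale height of an isothermal atmosphere is H = RT/g.
H = 287 × 269 / 9.803 = 77203/9.803 = 7875.4 m.

H ≈ 7880 m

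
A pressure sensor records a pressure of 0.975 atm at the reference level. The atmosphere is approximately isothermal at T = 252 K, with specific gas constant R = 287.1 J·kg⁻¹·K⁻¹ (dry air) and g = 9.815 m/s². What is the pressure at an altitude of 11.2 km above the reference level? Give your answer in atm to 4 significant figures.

P ≈ 0.2134 atm

Scale height: H = RT/g = 287.1 × 252 / 9.815 = 7371.3 m.
Barometric formula: P = P₀ exp(−z/H).
z/H = 11200/7371.3 = 1.5194; exp(−1.5194) = 0.21884.
P = 0.975 × 0.21884 = 0.21337 atm.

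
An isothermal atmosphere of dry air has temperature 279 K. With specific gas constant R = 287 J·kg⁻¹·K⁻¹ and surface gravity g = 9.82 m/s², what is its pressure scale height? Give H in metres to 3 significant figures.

H ≈ 8150 m

The scale height of an isothermal atmosphere is H = RT/g.
H = 287 × 279 / 9.82 = 80073/9.82 = 8154.1 m.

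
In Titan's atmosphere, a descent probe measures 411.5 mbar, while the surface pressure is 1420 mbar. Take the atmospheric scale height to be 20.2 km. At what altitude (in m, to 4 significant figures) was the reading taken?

Invert the barometric formula: z = H ln(P₀/P).
P₀/P = 1420/411.5 = 3.4508; ln(3.4508) = 1.2386.
z = 20200 × 1.2386 = 25020 m.

z ≈ 25020 m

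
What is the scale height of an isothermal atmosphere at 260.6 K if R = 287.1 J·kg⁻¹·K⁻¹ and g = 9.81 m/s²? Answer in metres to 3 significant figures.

The scale height of an isothermal atmosphere is H = RT/g.
H = 287.1 × 260.6 / 9.81 = 74818/9.81 = 7626.7 m.

H ≈ 7630 m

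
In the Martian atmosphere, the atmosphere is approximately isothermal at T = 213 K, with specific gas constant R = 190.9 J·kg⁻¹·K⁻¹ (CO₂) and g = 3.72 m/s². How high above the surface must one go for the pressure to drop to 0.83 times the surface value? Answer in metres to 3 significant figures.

Scale height: H = RT/g = 190.9 × 213 / 3.72 = 10931 m.
Set P/P₀ = exp(−z/H) = 0.83, so z = −H ln(0.83).
−ln(0.83) = 0.18633; z = 10931 × 0.18633 = 2036.8 m.

z ≈ 2040 m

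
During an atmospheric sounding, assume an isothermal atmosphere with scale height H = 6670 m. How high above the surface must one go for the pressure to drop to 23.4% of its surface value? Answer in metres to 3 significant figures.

z ≈ 9690 m

Set P/P₀ = exp(−z/H) = 0.234, so z = −H ln(0.234).
−ln(0.234) = 1.4524; z = 6670.0 × 1.4524 = 9687.5 m.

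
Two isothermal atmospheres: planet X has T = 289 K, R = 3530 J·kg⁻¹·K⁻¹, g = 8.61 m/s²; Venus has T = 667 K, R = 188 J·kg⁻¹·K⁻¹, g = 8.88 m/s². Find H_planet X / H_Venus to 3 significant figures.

H = RT/g for each body.
H_planet X = 3530 × 289 / 8.61 = 118490 m.
H_Venus = 188 × 667 / 8.88 = 14121 m.
H_planet X/H_Venus = 118490/14121 = 8.3910.

H_planet X/H_Venus ≈ 8.39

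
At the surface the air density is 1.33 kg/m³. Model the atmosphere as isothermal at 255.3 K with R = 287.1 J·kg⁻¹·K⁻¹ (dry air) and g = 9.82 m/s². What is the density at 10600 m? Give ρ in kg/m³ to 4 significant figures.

Scale height: H = RT/g = 287.1 × 255.3 / 9.82 = 7464.0 m.
In an isothermal atmosphere, density decays like pressure: ρ = ρ₀ exp(−z/H).
z/H = 10600/7464.0 = 1.4202; exp(−1.4202) = 0.24167.
ρ = 1.33 × 0.24167 = 0.32142 kg/m³.

ρ ≈ 0.3214 kg/m³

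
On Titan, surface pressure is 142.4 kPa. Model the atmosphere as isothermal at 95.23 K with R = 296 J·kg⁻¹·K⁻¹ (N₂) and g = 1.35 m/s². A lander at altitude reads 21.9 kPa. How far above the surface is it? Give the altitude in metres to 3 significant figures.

z ≈ 39100 m

Scale height: H = RT/g = 296 × 95.23 / 1.35 = 20880 m.
Invert the barometric formula: z = H ln(P₀/P).
P₀/P = 142.4/21.9 = 6.5023; ln(6.5023) = 1.8722.
z = 20880 × 1.8722 = 39092 m.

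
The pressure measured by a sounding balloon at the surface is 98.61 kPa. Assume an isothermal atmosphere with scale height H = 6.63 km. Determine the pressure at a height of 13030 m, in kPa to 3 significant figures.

Barometric formula: P = P₀ exp(−z/H).
z/H = 13030/6630.0 = 1.9653; exp(−1.9653) = 0.14011.
P = 98.61 × 0.14011 = 13.816 kPa.

P ≈ 13.8 kPa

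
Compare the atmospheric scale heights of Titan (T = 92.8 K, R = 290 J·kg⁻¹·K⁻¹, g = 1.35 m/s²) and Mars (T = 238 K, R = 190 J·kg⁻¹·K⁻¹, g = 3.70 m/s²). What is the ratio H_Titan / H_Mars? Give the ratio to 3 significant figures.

H_Titan/H_Mars ≈ 1.63

H = RT/g for each body.
H_Titan = 290 × 92.8 / 1.35 = 19935 m.
H_Mars = 190 × 238 / 3.70 = 12222 m.
H_Titan/H_Mars = 19935/12222 = 1.6311.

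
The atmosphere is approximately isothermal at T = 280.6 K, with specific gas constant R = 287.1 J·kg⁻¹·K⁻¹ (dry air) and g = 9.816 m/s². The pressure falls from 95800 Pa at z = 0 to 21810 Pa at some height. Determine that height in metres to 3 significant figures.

Scale height: H = RT/g = 287.1 × 280.6 / 9.816 = 8207.0 m.
Invert the barometric formula: z = H ln(P₀/P).
P₀/P = 95800/21810 = 4.3925; ln(4.3925) = 1.4799.
z = 8207.0 × 1.4799 = 12146 m.

z ≈ 12100 m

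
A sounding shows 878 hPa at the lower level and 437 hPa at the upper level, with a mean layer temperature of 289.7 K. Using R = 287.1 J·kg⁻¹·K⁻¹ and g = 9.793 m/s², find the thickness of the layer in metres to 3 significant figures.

Hypsometric equation: Δz = (R T̄/g) ln(P₁/P₂).
R T̄/g = 287.1 × 289.7 / 9.793 = 8493.1 m.
ln(878/437) = ln(2.0092) = 0.69774.
Δz = 8493.1 × 0.69774 = 5926.0 m.

Δz ≈ 5930 m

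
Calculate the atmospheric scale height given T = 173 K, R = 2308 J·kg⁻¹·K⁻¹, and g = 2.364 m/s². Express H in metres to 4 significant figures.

H ≈ 168900 m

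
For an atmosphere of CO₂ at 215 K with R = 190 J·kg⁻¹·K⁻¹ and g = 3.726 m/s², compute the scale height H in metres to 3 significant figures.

H ≈ 11000 m

The scale height of an isothermal atmosphere is H = RT/g.
H = 190 × 215 / 3.726 = 40850/3.726 = 10963 m.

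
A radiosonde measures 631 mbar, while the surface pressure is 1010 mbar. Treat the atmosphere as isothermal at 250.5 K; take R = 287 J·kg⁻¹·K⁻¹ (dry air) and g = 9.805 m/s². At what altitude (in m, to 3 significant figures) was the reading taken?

z ≈ 3450 m

Scale height: H = RT/g = 287 × 250.5 / 9.805 = 7332.3 m.
Invert the barometric formula: z = H ln(P₀/P).
P₀/P = 1010/631 = 1.6006; ln(1.6006) = 0.47038.
z = 7332.3 × 0.47038 = 3449.0 m.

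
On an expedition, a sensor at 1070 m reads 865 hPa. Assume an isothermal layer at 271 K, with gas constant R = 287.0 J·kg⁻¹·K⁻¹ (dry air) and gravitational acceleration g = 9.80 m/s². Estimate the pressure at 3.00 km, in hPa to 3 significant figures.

P ≈ 678 hPa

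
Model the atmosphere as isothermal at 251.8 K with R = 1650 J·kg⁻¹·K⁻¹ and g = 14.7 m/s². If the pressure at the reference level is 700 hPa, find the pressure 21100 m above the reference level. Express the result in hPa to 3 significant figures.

P ≈ 332 hPa

Scale height: H = RT/g = 1650 × 251.8 / 14.7 = 28263 m.
Barometric formula: P = P₀ exp(−z/H).
z/H = 21100/28263 = 0.74656; exp(−0.74656) = 0.47399.
P = 700 × 0.47399 = 331.79 hPa.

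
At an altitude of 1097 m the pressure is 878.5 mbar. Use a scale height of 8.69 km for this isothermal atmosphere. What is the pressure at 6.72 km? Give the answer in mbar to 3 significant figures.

Between two levels, P₂ = P₁ exp(−Δz/H) with Δz = z₂ − z₁.
Δz = 6720.0 − 1097.0 = 5623.0 m; Δz/H = 5623.0/8690.0 = 0.64707.
P₂ = 878.5 × exp(−0.64707) = 878.5 × 0.52358 = 459.97 mbar.

P ≈ 460 mbar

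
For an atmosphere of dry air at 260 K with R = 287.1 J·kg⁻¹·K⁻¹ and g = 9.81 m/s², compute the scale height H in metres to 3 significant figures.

H ≈ 7610 m

The scale height of an isothermal atmosphere is H = RT/g.
H = 287.1 × 260 / 9.81 = 74646/9.81 = 7609.2 m.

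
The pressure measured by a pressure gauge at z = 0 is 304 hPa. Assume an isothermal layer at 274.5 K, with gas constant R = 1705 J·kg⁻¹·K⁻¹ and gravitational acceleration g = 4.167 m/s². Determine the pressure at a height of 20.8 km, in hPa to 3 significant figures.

Scale height: H = RT/g = 1705 × 274.5 / 4.167 = 112320 m.
Barometric formula: P = P₀ exp(−z/H).
z/H = 20800/112320 = 0.18519; exp(−0.18519) = 0.83095.
P = 304 × 0.83095 = 252.61 hPa.

P ≈ 253 hPa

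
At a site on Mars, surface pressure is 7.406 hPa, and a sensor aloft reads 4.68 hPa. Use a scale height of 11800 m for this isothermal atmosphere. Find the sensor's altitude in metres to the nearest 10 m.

z ≈ 5420 m

Invert the barometric formula: z = H ln(P₀/P).
P₀/P = 7.406/4.68 = 1.5825; ln(1.5825) = 0.45901.
z = 11800 × 0.45901 = 5416.3 m.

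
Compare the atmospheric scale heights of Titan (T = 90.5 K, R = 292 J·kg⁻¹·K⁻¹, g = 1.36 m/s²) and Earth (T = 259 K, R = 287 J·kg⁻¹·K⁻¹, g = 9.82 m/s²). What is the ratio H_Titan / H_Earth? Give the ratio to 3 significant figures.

H = RT/g for each body.
H_Titan = 292 × 90.5 / 1.36 = 19431 m.
H_Earth = 287 × 259 / 9.82 = 7569.6 m.
H_Titan/H_Earth = 19431/7569.6 = 2.5670.

H_Titan/H_Earth ≈ 2.57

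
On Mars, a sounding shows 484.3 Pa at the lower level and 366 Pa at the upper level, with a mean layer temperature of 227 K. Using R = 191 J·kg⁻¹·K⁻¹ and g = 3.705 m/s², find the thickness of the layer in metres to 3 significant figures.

Hypsometric equation: Δz = (R T̄/g) ln(P₁/P₂).
R T̄/g = 191 × 227 / 3.705 = 11702 m.
ln(484.3/366) = ln(1.3232) = 0.28005.
Δz = 11702 × 0.28005 = 3277.1 m.

Δz ≈ 3280 m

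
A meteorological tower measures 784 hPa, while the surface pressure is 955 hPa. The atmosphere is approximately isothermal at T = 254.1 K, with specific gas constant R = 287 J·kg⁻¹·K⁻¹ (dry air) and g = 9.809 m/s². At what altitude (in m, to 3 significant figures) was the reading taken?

z ≈ 1470 m

Scale height: H = RT/g = 287 × 254.1 / 9.809 = 7434.7 m.
Invert the barometric formula: z = H ln(P₀/P).
P₀/P = 955/784 = 1.2181; ln(1.2181) = 0.19729.
z = 7434.7 × 0.19729 = 1466.8 m.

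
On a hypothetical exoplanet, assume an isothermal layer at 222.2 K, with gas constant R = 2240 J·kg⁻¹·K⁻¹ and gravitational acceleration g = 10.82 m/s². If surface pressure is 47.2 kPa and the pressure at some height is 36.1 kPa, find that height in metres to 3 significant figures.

z ≈ 12300 m

Scale height: H = RT/g = 2240 × 222.2 / 10.82 = 46001 m.
Invert the barometric formula: z = H ln(P₀/P).
P₀/P = 47.2/36.1 = 1.3075; ln(1.3075) = 0.26812.
z = 46001 × 0.26812 = 12334 m.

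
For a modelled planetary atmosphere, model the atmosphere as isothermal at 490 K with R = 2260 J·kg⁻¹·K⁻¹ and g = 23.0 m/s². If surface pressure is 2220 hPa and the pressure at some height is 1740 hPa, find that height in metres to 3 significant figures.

z ≈ 11700 m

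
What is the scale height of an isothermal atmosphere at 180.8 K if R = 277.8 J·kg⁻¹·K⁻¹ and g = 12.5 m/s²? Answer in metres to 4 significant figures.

H ≈ 4018 m

The scale height of an isothermal atmosphere is H = RT/g.
H = 277.8 × 180.8 / 12.5 = 50226/12.5 = 4018.1 m.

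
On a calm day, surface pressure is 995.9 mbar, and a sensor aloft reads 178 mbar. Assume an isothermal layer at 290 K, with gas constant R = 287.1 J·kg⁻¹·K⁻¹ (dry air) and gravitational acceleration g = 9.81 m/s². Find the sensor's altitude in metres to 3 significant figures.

Scale height: H = RT/g = 287.1 × 290 / 9.81 = 8487.2 m.
Invert the barometric formula: z = H ln(P₀/P).
P₀/P = 995.9/178 = 5.5949; ln(5.5949) = 1.7219.
z = 8487.2 × 1.7219 = 14614 m.

z ≈ 14600 m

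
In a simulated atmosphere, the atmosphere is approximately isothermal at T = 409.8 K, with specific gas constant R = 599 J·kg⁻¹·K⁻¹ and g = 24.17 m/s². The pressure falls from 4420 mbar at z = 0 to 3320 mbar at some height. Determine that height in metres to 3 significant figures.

Scale height: H = RT/g = 599 × 409.8 / 24.17 = 10156 m.
Invert the barometric formula: z = H ln(P₀/P).
P₀/P = 4420/3320 = 1.3313; ln(1.3313) = 0.28616.
z = 10156 × 0.28616 = 2906.2 m.

z ≈ 2910 m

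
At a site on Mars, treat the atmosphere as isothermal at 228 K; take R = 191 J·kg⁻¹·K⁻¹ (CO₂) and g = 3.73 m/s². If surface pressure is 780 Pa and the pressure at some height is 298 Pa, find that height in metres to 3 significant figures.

Scale height: H = RT/g = 191 × 228 / 3.73 = 11675 m.
Invert the barometric formula: z = H ln(P₀/P).
P₀/P = 780/298 = 2.6174; ln(2.6174) = 0.96218.
z = 11675 × 0.96218 = 11233 m.

z ≈ 11200 m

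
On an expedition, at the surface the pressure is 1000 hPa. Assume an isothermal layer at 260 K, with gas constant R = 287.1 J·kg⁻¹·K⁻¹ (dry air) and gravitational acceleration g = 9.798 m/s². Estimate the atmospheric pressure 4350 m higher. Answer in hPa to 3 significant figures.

P ≈ 565 hPa

Scale height: H = RT/g = 287.1 × 260 / 9.798 = 7618.5 m.
Barometric formula: P = P₀ exp(−z/H).
z/H = 4350.0/7618.5 = 0.57098; exp(−0.57098) = 0.56497.
P = 1000 × 0.56497 = 564.97 hPa.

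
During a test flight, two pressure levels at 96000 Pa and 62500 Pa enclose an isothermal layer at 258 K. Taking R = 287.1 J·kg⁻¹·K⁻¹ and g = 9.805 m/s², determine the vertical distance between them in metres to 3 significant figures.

Δz ≈ 3240 m

Hypsometric equation: Δz = (R T̄/g) ln(P₁/P₂).
R T̄/g = 287.1 × 258 / 9.805 = 7554.5 m.
ln(96000/62500) = ln(1.5360) = 0.42918.
Δz = 7554.5 × 0.42918 = 3242.2 m.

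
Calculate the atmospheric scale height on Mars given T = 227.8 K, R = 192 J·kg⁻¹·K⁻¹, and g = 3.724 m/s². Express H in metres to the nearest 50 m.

The scale height of an isothermal atmosphere is H = RT/g.
H = 192 × 227.8 / 3.724 = 43738/3.724 = 11745 m.

H ≈ 11750 m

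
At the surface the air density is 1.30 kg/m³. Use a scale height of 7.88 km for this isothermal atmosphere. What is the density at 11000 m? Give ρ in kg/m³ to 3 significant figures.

ρ ≈ 0.322 kg/m³

In an isothermal atmosphere, density decays like pressure: ρ = ρ₀ exp(−z/H).
z/H = 11000/7880.0 = 1.3959; exp(−1.3959) = 0.24761.
ρ = 1.30 × 0.24761 = 0.32189 kg/m³.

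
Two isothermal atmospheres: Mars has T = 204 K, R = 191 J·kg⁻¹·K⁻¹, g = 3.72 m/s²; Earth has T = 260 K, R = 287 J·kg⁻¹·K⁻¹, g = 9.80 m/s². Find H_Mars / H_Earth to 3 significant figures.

H = RT/g for each body.
H_Mars = 191 × 204 / 3.72 = 10474 m.
H_Earth = 287 × 260 / 9.80 = 7614.3 m.
H_Mars/H_Earth = 10474/7614.3 = 1.3756.

H_Mars/H_Earth ≈ 1.38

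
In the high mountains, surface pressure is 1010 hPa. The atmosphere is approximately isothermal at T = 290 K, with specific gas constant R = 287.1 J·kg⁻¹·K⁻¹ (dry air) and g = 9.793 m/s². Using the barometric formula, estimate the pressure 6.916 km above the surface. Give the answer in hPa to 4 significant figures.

P ≈ 447.8 hPa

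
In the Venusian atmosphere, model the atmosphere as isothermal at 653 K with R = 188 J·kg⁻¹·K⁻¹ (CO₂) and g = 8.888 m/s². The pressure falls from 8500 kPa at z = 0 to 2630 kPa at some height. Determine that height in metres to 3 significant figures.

Scale height: H = RT/g = 188 × 653 / 8.888 = 13812 m.
Invert the barometric formula: z = H ln(P₀/P).
P₀/P = 8500/2630 = 3.2319; ln(3.2319) = 1.1731.
z = 13812 × 1.1731 = 16203 m.

z ≈ 16200 m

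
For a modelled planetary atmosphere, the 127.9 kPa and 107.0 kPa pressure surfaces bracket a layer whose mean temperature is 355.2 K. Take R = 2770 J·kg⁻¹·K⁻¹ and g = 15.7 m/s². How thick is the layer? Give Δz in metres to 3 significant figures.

Hypsometric equation: Δz = (R T̄/g) ln(P₁/P₂).
R T̄/g = 2770 × 355.2 / 15.7 = 62669 m.
ln(127.9/107.0) = ln(1.1953) = 0.17840.
Δz = 62669 × 0.17840 = 11180 m.

Δz ≈ 11200 m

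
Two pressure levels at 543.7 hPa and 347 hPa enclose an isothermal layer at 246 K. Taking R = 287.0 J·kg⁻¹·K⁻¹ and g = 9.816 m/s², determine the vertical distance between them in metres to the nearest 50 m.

Δz ≈ 3250 m

Hypsometric equation: Δz = (R T̄/g) ln(P₁/P₂).
R T̄/g = 287.0 × 246 / 9.816 = 7192.5 m.
ln(543.7/347) = ln(1.5669) = 0.44910.
Δz = 7192.5 × 0.44910 = 3230.2 m.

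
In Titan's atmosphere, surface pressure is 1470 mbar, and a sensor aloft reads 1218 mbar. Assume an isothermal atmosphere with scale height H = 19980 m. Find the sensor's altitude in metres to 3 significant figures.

z ≈ 3760 m

Invert the barometric formula: z = H ln(P₀/P).
P₀/P = 1470/1218 = 1.2069; ln(1.2069) = 0.18806.
z = 19980 × 0.18806 = 3757.4 m.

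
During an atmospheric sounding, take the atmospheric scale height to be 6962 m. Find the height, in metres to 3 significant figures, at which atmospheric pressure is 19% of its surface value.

Set P/P₀ = exp(−z/H) = 0.19, so z = −H ln(0.19).
−ln(0.19) = 1.6607; z = 6962.0 × 1.6607 = 11562 m.

z ≈ 11600 m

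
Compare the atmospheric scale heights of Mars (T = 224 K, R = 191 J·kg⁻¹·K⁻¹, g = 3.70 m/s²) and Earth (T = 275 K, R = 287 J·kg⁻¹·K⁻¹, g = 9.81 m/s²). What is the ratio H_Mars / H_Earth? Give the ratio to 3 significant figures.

H = RT/g for each body.
H_Mars = 191 × 224 / 3.70 = 11563 m.
H_Earth = 287 × 275 / 9.81 = 8045.4 m.
H_Mars/H_Earth = 11563/8045.4 = 1.4372.

H_Mars/H_Earth ≈ 1.44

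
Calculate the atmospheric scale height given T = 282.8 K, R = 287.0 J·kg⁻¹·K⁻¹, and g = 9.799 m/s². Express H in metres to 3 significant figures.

The scale height of an isothermal atmosphere is H = RT/g.
H = 287.0 × 282.8 / 9.799 = 81164/9.799 = 8282.9 m.

H ≈ 8280 m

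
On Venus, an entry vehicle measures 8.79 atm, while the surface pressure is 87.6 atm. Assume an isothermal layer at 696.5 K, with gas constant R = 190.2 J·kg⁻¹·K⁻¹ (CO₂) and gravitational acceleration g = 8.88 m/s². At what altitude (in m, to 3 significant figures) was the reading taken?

Scale height: H = RT/g = 190.2 × 696.5 / 8.88 = 14918 m.
Invert the barometric formula: z = H ln(P₀/P).
P₀/P = 87.6/8.79 = 9.9659; ln(9.9659) = 2.2992.
z = 14918 × 2.2992 = 34299 m.

z ≈ 34300 m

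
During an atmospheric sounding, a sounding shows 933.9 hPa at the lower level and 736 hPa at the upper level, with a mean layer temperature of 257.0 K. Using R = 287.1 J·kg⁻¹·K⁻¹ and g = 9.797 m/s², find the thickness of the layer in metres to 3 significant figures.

Hypsometric equation: Δz = (R T̄/g) ln(P₁/P₂).
R T̄/g = 287.1 × 257.0 / 9.797 = 7531.4 m.
ln(933.9/736) = ln(1.2689) = 0.23815.
Δz = 7531.4 × 0.23815 = 1793.6 m.

Δz ≈ 1790 m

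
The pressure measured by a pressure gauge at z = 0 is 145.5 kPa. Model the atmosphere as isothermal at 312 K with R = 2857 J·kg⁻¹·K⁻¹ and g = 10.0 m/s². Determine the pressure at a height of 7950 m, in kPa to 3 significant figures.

P ≈ 133 kPa

Scale height: H = RT/g = 2857 × 312 / 10.0 = 89138 m.
Barometric formula: P = P₀ exp(−z/H).
z/H = 7950.0/89138 = 0.089188; exp(−0.089188) = 0.91467.
P = 145.5 × 0.91467 = 133.08 kPa.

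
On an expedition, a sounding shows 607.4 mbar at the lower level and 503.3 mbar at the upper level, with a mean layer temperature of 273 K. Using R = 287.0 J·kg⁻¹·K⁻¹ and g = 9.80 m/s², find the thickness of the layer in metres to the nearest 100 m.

Hypsometric equation: Δz = (R T̄/g) ln(P₁/P₂).
R T̄/g = 287.0 × 273 / 9.80 = 7995.0 m.
ln(607.4/503.3) = ln(1.2068) = 0.18797.
Δz = 7995.0 × 0.18797 = 1502.8 m.

Δz ≈ 1500 m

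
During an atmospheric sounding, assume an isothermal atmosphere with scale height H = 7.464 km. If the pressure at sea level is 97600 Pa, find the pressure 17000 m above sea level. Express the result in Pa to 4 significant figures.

P ≈ 10010 Pa

Barometric formula: P = P₀ exp(−z/H).
z/H = 17000/7464.0 = 2.2776; exp(−2.2776) = 0.10253.
P = 97600 × 0.10253 = 10007 Pa.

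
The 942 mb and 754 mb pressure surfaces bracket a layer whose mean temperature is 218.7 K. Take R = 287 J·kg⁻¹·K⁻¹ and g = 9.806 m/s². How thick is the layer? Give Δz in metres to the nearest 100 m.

Δz ≈ 1400 m

Hypsometric equation: Δz = (R T̄/g) ln(P₁/P₂).
R T̄/g = 287 × 218.7 / 9.806 = 6400.9 m.
ln(942/754) = ln(1.2493) = 0.22258.
Δz = 6400.9 × 0.22258 = 1424.7 m.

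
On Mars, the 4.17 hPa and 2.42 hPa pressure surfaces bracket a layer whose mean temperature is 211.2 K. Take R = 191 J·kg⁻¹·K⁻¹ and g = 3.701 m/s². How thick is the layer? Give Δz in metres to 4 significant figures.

Hypsometric equation: Δz = (R T̄/g) ln(P₁/P₂).
R T̄/g = 191 × 211.2 / 3.701 = 10900 m.
ln(4.17/2.42) = ln(1.7231) = 0.54412.
Δz = 10900 × 0.54412 = 5930.9 m.

Δz ≈ 5931 m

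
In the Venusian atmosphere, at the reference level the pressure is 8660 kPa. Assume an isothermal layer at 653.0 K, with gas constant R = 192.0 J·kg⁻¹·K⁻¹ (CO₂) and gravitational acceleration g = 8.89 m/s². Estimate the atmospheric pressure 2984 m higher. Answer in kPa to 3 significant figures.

Scale height: H = RT/g = 192.0 × 653.0 / 8.89 = 14103 m.
Barometric formula: P = P₀ exp(−z/H).
z/H = 2984.0/14103 = 0.21159; exp(−0.21159) = 0.80930.
P = 8660 × 0.80930 = 7008.5 kPa.

P ≈ 7010 kPa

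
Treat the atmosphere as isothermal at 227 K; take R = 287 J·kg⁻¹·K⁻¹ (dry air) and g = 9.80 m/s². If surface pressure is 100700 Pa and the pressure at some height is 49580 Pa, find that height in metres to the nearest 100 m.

z ≈ 4700 m

Scale height: H = RT/g = 287 × 227 / 9.80 = 6647.9 m.
Invert the barometric formula: z = H ln(P₀/P).
P₀/P = 100700/49580 = 2.0311; ln(2.0311) = 0.70858.
z = 6647.9 × 0.70858 = 4710.6 m.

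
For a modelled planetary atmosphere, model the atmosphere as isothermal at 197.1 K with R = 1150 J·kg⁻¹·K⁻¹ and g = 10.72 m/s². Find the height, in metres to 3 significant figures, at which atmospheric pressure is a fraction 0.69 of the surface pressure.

Scale height: H = RT/g = 1150 × 197.1 / 10.72 = 21144 m.
Set P/P₀ = exp(−z/H) = 0.69, so z = −H ln(0.69).
−ln(0.69) = 0.37106; z = 21144 × 0.37106 = 7845.7 m.

z ≈ 7850 m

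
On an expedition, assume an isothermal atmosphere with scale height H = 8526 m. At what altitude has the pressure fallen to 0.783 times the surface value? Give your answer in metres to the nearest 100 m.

z ≈ 2100 m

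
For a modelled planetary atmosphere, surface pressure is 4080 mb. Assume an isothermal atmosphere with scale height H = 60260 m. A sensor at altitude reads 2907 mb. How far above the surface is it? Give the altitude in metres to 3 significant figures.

z ≈ 20400 m

Invert the barometric formula: z = H ln(P₀/P).
P₀/P = 4080/2907 = 1.4035; ln(1.4035) = 0.33897.
z = 60260 × 0.33897 = 20426 m.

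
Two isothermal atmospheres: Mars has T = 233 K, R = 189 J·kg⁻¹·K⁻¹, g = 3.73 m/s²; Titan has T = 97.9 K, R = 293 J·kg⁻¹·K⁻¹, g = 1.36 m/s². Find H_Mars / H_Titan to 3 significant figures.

H = RT/g for each body.
H_Mars = 189 × 233 / 3.73 = 11806 m.
H_Titan = 293 × 97.9 / 1.36 = 21092 m.
H_Mars/H_Titan = 11806/21092 = 0.55974.

H_Mars/H_Titan ≈ 0.560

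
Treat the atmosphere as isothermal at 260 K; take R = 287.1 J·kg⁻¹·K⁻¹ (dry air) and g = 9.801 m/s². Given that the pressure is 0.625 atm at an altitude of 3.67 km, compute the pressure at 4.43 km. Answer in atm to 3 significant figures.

P ≈ 0.566 atm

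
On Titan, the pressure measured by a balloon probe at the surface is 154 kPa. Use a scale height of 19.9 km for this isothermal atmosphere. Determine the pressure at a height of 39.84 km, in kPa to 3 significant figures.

Barometric formula: P = P₀ exp(−z/H).
z/H = 39840/19900 = 2.0020; exp(−2.0020) = 0.13506.
P = 154 × 0.13506 = 20.799 kPa.

P ≈ 20.8 kPa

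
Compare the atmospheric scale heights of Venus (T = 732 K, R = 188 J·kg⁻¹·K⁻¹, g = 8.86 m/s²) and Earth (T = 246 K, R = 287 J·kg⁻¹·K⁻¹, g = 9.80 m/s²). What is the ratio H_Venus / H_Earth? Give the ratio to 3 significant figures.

H_Venus/H_Earth ≈ 2.16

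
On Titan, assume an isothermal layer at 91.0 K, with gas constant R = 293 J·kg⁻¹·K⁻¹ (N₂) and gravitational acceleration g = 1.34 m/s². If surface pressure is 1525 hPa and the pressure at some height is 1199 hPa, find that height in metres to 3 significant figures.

z ≈ 4790 m

Scale height: H = RT/g = 293 × 91.0 / 1.34 = 19898 m.
Invert the barometric formula: z = H ln(P₀/P).
P₀/P = 1525/1199 = 1.2719; ln(1.2719) = 0.24051.
z = 19898 × 0.24051 = 4785.7 m.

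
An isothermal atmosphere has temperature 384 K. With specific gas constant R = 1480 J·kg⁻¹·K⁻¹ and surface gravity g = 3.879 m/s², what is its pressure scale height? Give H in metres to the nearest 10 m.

H ≈ 146510 m

The scale height of an isothermal atmosphere is H = RT/g.
H = 1480 × 384 / 3.879 = 568320/3.879 = 146510 m.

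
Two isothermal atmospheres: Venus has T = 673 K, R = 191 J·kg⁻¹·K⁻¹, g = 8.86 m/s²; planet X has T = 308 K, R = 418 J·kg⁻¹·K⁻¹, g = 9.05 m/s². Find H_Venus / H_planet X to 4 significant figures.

H = RT/g for each body.
H_Venus = 191 × 673 / 8.86 = 14508 m.
H_planet X = 418 × 308 / 9.05 = 14226 m.
H_Venus/H_planet X = 14508/14226 = 1.0198.

H_Venus/H_planet X ≈ 1.020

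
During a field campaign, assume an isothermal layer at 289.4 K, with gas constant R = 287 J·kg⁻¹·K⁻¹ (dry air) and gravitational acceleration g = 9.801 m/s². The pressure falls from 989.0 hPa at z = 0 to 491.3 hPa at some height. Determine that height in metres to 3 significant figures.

Scale height: H = RT/g = 287 × 289.4 / 9.801 = 8474.4 m.
Invert the barometric formula: z = H ln(P₀/P).
P₀/P = 989.0/491.3 = 2.0130; ln(2.0130) = 0.69963.
z = 8474.4 × 0.69963 = 5928.9 m.

z ≈ 5930 m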